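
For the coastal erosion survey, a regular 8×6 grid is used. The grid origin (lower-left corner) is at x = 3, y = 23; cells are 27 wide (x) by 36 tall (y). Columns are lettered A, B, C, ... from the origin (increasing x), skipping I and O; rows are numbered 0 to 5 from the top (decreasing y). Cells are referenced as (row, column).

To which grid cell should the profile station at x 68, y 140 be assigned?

(2, C)

Column index: ⌊(68 − 3) / 27⌋ = ⌊2.407⌋ = 2 → column C
Row offset from origin: ⌊(140 − 23) / 36⌋ = ⌊3.250⌋ = 3 → row 2 (counted from top)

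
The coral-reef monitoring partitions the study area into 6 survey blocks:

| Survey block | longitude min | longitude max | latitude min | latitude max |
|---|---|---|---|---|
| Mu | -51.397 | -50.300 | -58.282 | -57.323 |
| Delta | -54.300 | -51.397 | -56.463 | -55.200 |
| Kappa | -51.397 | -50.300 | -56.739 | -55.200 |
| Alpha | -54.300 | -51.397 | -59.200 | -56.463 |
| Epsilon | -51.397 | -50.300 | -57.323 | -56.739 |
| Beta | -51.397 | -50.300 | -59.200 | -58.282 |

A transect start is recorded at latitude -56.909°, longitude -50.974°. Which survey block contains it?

Epsilon

The point has longitude = -50.974 and latitude = -56.909.
Only Epsilon satisfies -51.397 ≤ longitude ≤ -50.300 and -57.323 ≤ latitude ≤ -56.739.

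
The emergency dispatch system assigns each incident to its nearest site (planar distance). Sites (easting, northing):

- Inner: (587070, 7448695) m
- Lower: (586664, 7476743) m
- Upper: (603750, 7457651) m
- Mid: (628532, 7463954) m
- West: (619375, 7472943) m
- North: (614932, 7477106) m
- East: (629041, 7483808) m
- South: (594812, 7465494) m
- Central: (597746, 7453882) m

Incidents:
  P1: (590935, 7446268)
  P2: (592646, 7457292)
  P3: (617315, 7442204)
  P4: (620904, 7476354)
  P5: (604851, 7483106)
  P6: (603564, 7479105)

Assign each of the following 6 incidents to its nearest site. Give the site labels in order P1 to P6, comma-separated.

Inner, Central, Upper, West, North, North

P1 → Inner (d²=20828554.00)
P2 → Central (d²=37638100.00)
P3 → Upper (d²=422619034.00)
P4 → West (d²=13972762.00)
P5 → North (d²=137626561.00)
P6 → North (d²=133227425.00)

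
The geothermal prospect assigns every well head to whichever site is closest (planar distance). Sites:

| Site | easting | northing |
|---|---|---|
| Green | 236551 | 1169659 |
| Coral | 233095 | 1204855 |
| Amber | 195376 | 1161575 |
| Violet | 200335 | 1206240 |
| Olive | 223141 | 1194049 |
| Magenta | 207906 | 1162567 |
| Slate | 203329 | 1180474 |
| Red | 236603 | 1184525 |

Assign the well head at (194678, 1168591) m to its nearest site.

Squared distances to each site:
Green: 1754488753.000; Coral: 2790943585.000; Amber: 49711460.000; Violet: 1449448850.000; Olive: 1458252133.000; Magenta: 211268560.000; Slate: 216045490.000; Red: 2011597981.000.
Minimum at Amber.

Amber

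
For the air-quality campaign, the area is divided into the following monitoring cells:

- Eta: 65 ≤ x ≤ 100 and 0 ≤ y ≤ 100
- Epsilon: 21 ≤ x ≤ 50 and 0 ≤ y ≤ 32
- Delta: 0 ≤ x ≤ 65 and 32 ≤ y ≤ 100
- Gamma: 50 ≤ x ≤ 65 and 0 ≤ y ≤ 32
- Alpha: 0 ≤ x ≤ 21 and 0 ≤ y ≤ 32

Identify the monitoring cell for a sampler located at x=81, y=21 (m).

The point has x = 81 and y = 21.
Only Eta satisfies 65 ≤ x ≤ 100 and 0 ≤ y ≤ 100.

Eta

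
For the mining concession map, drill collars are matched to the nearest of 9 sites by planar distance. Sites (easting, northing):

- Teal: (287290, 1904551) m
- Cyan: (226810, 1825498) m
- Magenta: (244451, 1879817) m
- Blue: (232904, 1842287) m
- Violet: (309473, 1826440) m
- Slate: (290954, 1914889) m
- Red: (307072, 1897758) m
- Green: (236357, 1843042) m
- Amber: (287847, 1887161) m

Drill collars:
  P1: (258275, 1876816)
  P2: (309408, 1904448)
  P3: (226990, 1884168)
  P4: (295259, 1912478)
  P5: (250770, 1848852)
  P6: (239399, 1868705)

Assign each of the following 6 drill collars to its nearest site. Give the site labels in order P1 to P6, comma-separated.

P1 → Magenta (d²=200108977.00)
P2 → Red (d²=50212996.00)
P3 → Magenta (d²=323817722.00)
P4 → Slate (d²=24345946.00)
P5 → Green (d²=241490669.00)
P6 → Magenta (d²=148999248.00)

Magenta, Red, Magenta, Slate, Green, Magenta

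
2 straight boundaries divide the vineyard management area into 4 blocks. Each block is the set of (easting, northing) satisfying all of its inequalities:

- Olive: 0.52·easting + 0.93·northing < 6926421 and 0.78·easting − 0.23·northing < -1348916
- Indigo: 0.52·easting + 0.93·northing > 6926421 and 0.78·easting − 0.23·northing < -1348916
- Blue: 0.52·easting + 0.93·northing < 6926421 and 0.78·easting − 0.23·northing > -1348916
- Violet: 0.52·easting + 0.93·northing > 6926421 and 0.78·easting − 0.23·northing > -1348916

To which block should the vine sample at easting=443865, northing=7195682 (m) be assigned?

Blue

0.52·443865 + 0.93·7195682 = 6922794.060, which is < 6926421
0.78·443865 − 0.23·7195682 = -1308792.160, which is > -1348916
This sign pattern matches Blue.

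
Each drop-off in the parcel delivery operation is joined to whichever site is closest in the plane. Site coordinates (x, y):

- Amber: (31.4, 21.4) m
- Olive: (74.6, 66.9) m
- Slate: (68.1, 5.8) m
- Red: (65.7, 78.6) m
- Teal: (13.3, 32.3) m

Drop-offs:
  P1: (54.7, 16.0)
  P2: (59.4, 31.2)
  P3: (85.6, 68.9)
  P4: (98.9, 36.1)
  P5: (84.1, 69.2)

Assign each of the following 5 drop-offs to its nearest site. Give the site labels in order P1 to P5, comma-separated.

Slate, Slate, Olive, Olive, Olive

P1 → Slate (d²=283.60)
P2 → Slate (d²=720.85)
P3 → Olive (d²=125.00)
P4 → Olive (d²=1539.13)
P5 → Olive (d²=95.54)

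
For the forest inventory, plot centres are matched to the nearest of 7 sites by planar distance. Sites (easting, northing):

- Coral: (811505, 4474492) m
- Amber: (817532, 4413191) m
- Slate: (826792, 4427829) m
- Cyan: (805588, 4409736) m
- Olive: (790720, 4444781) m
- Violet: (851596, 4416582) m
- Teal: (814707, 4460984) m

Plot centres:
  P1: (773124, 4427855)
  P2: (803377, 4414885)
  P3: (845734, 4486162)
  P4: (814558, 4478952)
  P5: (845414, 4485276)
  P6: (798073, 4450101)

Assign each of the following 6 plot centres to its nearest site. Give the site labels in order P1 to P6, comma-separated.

Olive, Cyan, Coral, Coral, Coral, Olive

P1 → Olive (d²=596108692.00)
P2 → Cyan (d²=31400722.00)
P3 → Coral (d²=1307813341.00)
P4 → Coral (d²=29212409.00)
P5 → Coral (d²=1266114937.00)
P6 → Olive (d²=82369009.00)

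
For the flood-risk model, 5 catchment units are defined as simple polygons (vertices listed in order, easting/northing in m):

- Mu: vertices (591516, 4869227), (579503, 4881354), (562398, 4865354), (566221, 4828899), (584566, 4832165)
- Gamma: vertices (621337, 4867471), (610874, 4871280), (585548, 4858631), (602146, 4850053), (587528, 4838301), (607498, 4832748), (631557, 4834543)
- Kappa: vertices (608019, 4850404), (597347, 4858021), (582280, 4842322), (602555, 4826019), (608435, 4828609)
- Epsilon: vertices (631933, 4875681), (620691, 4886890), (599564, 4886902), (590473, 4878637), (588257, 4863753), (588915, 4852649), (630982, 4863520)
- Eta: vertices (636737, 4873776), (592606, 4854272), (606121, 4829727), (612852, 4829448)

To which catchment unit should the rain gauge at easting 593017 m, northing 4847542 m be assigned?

Cast a ray rightward from (593017, 4847542). For each polygon, the edges (by vertex number in listed order) whose endpoints lie on opposite sides of northing = 4847542, where each meets that height, and whether that is right or left of the point:
Mu: 3–4 at easting≈564265.9 (left), 5–1 at easting≈587449.6 (left) → 0 crossings.
Gamma: 4–5 at easting≈599022.6 (right), 7–1 at easting≈627522.4 (right) → 2 crossings.
Kappa: 2–3 at easting≈587289.9 (left), 5–1 at easting≈608073.6 (right) → 1 crossing.
Epsilon: no edge straddles that height → 0 crossings.
Eta: 2–3 at easting≈596311.7 (right), 4–1 at easting≈622601.5 (right) → 2 crossings.
Only Kappa has an odd count, so the point is inside Kappa.

Kappa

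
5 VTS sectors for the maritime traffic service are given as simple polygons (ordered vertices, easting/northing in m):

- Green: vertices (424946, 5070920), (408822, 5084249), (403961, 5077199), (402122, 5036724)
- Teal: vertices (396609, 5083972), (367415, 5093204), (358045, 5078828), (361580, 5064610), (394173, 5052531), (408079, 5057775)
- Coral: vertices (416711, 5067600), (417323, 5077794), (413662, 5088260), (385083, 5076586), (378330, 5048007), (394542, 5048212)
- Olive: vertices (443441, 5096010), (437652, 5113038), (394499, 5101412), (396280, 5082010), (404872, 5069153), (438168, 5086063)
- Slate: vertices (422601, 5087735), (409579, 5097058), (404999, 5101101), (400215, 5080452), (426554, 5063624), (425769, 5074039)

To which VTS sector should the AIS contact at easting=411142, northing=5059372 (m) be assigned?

Green

Cast a ray rightward from (411142, 5059372). For each polygon, the edges (by vertex number in listed order) whose endpoints lie on opposite sides of northing = 5059372, where each meets that height, and whether that is right or left of the point:
Green: 3–4 at easting≈403151.0 (left), 4–1 at easting≈417238.3 (right) → 1 crossing.
Teal: 4–5 at easting≈375713.8 (left), 6–1 at easting≈407379.8 (left) → 0 crossings.
Coral: 4–5 at easting≈381015.5 (left), 6–1 at easting≈407302.8 (left) → 0 crossings.
Olive: no edge straddles that height → 0 crossings.
Slate: no edge straddles that height → 0 crossings.
Only Green has an odd count, so the point is inside Green.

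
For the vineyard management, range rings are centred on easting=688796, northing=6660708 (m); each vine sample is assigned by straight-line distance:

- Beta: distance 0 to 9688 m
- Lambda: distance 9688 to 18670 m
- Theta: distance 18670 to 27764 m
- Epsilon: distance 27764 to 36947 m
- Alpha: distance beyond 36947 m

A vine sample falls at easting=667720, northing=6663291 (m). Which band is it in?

Distance = √((667720−688796)² + (6663291−6660708)²) = √(444197776.000 + 6671889.000) = 21233.692 m.
18670 ≤ 21233.692 < 27764 → Theta.

Theta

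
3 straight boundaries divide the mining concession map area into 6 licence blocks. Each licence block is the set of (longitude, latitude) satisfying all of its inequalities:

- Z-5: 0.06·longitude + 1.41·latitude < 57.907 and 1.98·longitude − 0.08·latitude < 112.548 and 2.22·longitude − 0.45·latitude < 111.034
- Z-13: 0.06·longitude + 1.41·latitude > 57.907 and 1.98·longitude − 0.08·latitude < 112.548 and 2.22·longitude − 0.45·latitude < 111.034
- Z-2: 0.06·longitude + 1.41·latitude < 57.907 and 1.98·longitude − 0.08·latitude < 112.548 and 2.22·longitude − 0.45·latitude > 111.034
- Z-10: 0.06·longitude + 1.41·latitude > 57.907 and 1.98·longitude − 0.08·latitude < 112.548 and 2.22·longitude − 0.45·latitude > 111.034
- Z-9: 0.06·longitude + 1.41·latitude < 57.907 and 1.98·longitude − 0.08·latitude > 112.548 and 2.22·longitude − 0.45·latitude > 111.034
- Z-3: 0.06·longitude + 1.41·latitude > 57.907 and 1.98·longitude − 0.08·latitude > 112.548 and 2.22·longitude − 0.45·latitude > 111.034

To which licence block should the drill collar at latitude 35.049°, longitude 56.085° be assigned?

Z-5

0.06·56.085 + 1.41·35.049 = 52.784, which is < 57.907
1.98·56.085 − 0.08·35.049 = 108.244, which is < 112.548
2.22·56.085 − 0.45·35.049 = 108.737, which is < 111.034
This sign pattern matches Z-5.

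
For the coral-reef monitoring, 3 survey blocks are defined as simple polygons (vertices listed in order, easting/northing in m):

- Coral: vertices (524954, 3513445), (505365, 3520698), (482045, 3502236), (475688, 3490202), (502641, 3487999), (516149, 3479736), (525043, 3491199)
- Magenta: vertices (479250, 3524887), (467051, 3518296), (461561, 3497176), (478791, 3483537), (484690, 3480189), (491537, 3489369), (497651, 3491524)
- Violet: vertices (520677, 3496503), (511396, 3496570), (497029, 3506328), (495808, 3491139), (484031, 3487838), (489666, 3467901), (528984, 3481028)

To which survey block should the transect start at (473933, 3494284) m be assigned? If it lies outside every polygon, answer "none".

Magenta

Cast a ray rightward from (473933, 3494284). For each polygon, the edges (by vertex number in listed order) whose endpoints lie on opposite sides of northing = 3494284, where each meets that height, and whether that is right or left of the point:
Coral: 3–4 at easting≈477844.3 (right), 7–1 at easting≈525030.7 (right) → 2 crossings.
Magenta: 3–4 at easting≈465214.4 (left), 7–1 at easting≈496128.8 (right) → 1 crossing.
Violet: 3–4 at easting≈496060.8 (right), 7–1 at easting≈521868.2 (right) → 2 crossings.
Only Magenta has an odd count, so the point is inside Magenta.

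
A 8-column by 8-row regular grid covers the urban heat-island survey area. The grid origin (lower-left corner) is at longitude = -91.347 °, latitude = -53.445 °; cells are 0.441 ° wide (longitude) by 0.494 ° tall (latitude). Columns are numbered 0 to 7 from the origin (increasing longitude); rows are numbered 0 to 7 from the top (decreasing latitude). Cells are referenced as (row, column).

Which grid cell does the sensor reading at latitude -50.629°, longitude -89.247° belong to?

Column index: ⌊(-89.247 − -91.347) / 0.441⌋ = ⌊4.762⌋ = 4
Row offset from origin: ⌊(-50.629 − -53.445) / 0.494⌋ = ⌊5.700⌋ = 5 → row 2 (counted from top)

(2, 4)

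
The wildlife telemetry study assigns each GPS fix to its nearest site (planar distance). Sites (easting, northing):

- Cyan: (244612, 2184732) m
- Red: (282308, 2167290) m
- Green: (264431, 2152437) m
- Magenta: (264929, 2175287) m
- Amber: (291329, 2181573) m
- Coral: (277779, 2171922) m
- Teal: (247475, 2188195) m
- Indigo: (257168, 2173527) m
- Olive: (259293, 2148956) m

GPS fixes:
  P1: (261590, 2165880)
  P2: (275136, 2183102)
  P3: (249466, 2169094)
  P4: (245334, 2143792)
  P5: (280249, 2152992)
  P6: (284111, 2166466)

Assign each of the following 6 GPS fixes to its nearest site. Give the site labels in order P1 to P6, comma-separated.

P1 → Indigo (d²=78030693.00)
P2 → Coral (d²=131977849.00)
P3 → Indigo (d²=78972293.00)
P4 → Olive (d²=221520577.00)
P5 → Red (d²=208672285.00)
P6 → Red (d²=3929785.00)

Indigo, Coral, Indigo, Olive, Red, Red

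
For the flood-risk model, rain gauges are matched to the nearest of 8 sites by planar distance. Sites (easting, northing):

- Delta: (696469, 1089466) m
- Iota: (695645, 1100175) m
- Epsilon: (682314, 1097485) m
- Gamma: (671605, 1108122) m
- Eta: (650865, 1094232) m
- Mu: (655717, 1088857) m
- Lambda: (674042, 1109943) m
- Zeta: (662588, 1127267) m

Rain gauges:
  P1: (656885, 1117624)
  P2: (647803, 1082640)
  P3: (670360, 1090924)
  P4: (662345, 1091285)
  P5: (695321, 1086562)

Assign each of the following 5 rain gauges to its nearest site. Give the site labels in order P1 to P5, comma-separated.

P1 → Zeta (d²=125511658.00)
P2 → Mu (d²=101282485.00)
P3 → Epsilon (d²=185944837.00)
P4 → Mu (d²=49825568.00)
P5 → Delta (d²=9751120.00)

Zeta, Mu, Epsilon, Mu, Delta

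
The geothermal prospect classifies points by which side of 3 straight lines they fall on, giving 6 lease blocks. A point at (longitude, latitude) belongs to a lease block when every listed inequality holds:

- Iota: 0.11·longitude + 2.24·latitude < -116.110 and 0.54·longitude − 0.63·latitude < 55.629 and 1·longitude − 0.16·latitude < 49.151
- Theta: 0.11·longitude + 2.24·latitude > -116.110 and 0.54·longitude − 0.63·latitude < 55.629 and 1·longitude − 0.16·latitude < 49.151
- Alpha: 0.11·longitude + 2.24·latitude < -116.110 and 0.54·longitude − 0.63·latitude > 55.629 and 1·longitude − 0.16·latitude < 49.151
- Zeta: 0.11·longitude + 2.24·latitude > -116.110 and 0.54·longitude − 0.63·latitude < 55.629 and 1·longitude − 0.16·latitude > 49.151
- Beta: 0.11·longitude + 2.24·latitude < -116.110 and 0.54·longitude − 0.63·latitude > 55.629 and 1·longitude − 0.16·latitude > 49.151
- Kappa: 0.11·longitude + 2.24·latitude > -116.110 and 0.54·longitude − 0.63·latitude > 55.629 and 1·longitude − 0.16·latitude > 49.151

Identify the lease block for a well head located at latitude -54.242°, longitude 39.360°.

Iota

0.11·39.360 + 2.24·-54.242 = -117.172, which is < -116.110
0.54·39.360 − 0.63·-54.242 = 55.427, which is < 55.629
1·39.360 − 0.16·-54.242 = 48.039, which is < 49.151
This sign pattern matches Iota.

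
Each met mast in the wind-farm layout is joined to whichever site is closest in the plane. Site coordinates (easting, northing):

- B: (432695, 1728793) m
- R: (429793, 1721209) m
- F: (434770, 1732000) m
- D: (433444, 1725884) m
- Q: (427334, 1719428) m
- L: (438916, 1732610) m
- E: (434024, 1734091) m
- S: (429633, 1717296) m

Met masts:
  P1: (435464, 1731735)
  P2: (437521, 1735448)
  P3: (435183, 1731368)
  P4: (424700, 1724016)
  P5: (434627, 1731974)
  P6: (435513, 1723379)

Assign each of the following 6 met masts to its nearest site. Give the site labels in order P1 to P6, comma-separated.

F, L, F, Q, F, D

P1 → F (d²=551861.00)
P2 → L (d²=10000269.00)
P3 → F (d²=569993.00)
P4 → Q (d²=27987700.00)
P5 → F (d²=21125.00)
P6 → D (d²=10555786.00)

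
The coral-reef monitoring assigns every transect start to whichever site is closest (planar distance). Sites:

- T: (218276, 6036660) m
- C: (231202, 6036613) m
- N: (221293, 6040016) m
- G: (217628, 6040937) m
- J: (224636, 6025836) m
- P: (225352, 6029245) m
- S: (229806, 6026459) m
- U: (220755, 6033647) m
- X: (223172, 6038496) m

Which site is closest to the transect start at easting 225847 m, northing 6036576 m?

Squared distances to each site:
T: 57327097.000; C: 28677394.000; N: 32572516.000; G: 86570282.000; J: 116814121.000; P: 53988586.000; S: 118027370.000; U: 34507505.000; X: 10842025.000.
Minimum at X.

X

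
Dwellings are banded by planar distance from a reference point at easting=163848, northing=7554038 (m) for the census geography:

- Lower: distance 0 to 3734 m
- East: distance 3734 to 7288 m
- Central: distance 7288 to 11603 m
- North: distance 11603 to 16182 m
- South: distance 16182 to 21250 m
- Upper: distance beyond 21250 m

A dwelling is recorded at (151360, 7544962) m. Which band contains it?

Distance = √((151360−163848)² + (7544962−7554038)²) = √(155950144.000 + 82373776.000) = 15437.743 m.
11603 ≤ 15437.743 < 16182 → North.

North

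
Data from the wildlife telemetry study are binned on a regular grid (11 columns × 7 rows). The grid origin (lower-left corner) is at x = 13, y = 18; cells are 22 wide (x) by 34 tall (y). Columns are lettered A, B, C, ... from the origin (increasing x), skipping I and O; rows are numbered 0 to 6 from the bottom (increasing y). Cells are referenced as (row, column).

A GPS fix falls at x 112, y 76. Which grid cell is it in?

(1, E)

Column index: ⌊(112 − 13) / 22⌋ = ⌊4.500⌋ = 4 → column E
Row offset from origin: ⌊(76 − 18) / 34⌋ = ⌊1.706⌋ = 1 → row 1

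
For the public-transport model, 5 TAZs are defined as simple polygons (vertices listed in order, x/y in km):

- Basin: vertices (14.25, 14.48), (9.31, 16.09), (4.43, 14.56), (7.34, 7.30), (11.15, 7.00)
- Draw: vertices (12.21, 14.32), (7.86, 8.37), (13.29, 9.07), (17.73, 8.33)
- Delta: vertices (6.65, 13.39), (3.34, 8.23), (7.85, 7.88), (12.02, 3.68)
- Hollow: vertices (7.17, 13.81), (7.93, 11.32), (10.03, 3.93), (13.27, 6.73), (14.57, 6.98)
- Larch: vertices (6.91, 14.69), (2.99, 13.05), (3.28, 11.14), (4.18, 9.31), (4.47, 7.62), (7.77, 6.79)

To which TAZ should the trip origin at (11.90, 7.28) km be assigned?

Hollow

Cast a ray rightward from (11.90, 7.28). For each polygon, the edges (by vertex number in listed order) whose endpoints lie on opposite sides of y = 7.28, where each meets that height, and whether that is right or left of the point:
Basin: 4–5 at x≈7.594 (left), 5–1 at x≈11.266 (left) → 0 crossings.
Draw: no edge straddles that height → 0 crossings.
Delta: 3–4 at x≈8.446 (left), 4–1 at x≈10.029 (left) → 0 crossings.
Hollow: 2–3 at x≈9.078 (left), 5–1 at x≈14.245 (right) → 1 crossing.
Larch: 5–6 at x≈5.822 (left), 6–1 at x≈7.717 (left) → 0 crossings.
Only Hollow has an odd count, so the point is inside Hollow.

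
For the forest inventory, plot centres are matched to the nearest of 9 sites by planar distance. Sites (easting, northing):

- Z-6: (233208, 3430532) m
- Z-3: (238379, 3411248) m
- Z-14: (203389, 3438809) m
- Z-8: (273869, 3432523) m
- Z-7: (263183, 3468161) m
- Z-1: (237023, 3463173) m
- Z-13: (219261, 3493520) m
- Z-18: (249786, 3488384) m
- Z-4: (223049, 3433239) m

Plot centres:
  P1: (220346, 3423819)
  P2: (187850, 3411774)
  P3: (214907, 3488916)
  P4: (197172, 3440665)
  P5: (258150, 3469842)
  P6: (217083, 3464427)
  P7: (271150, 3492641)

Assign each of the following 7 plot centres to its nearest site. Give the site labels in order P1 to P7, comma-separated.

Z-4, Z-14, Z-13, Z-14, Z-7, Z-1, Z-18

P1 → Z-4 (d²=96042609.00)
P2 → Z-14 (d²=972351746.00)
P3 → Z-13 (d²=40154132.00)
P4 → Z-14 (d²=42095825.00)
P5 → Z-7 (d²=28156850.00)
P6 → Z-1 (d²=399176116.00)
P7 → Z-18 (d²=474542545.00)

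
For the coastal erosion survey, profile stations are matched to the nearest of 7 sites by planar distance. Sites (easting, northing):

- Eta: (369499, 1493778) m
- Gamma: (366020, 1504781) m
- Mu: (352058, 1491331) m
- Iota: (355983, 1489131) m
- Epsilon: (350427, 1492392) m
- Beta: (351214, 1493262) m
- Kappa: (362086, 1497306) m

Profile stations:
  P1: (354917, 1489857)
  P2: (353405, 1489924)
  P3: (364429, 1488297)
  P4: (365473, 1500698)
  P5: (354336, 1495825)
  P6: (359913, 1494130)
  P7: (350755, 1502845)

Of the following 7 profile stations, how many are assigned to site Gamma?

P1 → Iota
P2 → Mu
P3 → Eta
P4 → Gamma
P5 → Beta
P6 → Kappa
P7 → Beta
1 of the 7 goes to Gamma.

1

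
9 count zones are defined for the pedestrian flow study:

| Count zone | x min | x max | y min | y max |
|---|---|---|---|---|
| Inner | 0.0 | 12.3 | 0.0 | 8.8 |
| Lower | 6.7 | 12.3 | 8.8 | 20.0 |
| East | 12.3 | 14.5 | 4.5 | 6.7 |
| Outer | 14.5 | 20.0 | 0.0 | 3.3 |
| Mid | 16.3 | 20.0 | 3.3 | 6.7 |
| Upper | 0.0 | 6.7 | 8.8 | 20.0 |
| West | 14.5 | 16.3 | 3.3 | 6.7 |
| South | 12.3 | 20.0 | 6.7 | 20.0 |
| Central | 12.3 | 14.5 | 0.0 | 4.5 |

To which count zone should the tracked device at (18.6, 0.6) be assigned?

Outer

The point has x = 18.6 and y = 0.6.
Only Outer satisfies 14.5 ≤ x ≤ 20.0 and 0.0 ≤ y ≤ 3.3.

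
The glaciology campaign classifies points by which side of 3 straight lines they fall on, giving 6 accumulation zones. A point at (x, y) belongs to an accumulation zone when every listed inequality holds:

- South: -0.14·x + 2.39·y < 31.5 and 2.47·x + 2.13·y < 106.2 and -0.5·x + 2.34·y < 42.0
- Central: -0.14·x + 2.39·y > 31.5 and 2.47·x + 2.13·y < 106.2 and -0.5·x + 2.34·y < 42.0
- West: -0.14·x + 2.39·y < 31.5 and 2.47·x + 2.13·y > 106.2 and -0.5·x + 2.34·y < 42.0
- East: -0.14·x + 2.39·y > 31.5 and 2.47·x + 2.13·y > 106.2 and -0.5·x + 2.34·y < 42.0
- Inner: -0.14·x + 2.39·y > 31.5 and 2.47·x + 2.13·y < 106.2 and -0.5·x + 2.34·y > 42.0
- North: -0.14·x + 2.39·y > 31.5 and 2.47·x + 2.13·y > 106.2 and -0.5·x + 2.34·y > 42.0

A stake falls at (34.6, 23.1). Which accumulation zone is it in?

-0.14·34.6 + 2.39·23.1 = 50.365, which is > 31.5
2.47·34.6 + 2.13·23.1 = 134.665, which is > 106.2
-0.5·34.6 + 2.34·23.1 = 36.754, which is < 42.0
This sign pattern matches East.

East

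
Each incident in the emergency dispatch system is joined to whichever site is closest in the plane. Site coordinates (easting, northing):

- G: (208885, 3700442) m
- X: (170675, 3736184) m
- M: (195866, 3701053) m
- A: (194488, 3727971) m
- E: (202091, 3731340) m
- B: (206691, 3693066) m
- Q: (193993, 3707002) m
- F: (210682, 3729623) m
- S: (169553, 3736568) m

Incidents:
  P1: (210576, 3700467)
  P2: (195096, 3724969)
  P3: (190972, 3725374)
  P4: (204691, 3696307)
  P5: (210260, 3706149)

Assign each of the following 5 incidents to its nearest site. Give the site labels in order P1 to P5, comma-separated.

P1 → G (d²=2860106.00)
P2 → A (d²=9381668.00)
P3 → A (d²=19106665.00)
P4 → B (d²=14504081.00)
P5 → G (d²=34460474.00)

G, A, A, B, G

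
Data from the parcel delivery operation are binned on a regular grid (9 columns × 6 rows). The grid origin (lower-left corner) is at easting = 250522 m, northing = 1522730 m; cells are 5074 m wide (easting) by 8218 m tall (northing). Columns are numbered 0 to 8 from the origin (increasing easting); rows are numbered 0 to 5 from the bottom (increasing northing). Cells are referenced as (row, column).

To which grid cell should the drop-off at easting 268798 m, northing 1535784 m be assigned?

(1, 3)

Column index: ⌊(268798 − 250522) / 5074⌋ = ⌊3.602⌋ = 3
Row offset from origin: ⌊(1535784 − 1522730) / 8218⌋ = ⌊1.588⌋ = 1 → row 1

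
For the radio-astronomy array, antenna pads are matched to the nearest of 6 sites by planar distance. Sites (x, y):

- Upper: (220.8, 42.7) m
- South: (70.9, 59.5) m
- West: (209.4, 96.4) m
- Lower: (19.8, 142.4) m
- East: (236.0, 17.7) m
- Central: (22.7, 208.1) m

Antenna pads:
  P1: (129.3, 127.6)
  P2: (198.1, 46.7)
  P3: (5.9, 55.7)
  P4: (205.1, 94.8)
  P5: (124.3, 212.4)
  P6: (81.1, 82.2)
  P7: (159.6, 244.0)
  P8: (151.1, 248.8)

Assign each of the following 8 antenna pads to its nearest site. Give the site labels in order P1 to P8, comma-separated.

West, Upper, South, West, Central, South, Central, Central

P1 → West (d²=7389.45)
P2 → Upper (d²=531.29)
P3 → South (d²=4239.44)
P4 → West (d²=21.05)
P5 → Central (d²=10341.05)
P6 → South (d²=619.33)
P7 → Central (d²=20030.42)
P8 → Central (d²=18143.05)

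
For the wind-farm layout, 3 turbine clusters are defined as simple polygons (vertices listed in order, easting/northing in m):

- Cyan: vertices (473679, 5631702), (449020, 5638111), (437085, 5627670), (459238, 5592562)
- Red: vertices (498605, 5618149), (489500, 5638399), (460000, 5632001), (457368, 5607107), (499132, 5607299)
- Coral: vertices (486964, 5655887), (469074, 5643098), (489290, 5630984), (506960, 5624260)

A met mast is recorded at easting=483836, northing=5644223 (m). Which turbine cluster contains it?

Cast a ray rightward from (483836, 5644223). For each polygon, the edges (by vertex number in listed order) whose endpoints lie on opposite sides of northing = 5644223, where each meets that height, and whether that is right or left of the point:
Cyan: no edge straddles that height → 0 crossings.
Red: no edge straddles that height → 0 crossings.
Coral: 1–2 at easting≈470647.7 (left), 4–1 at easting≈494338.5 (right) → 1 crossing.
Only Coral has an odd count, so the point is inside Coral.

Coral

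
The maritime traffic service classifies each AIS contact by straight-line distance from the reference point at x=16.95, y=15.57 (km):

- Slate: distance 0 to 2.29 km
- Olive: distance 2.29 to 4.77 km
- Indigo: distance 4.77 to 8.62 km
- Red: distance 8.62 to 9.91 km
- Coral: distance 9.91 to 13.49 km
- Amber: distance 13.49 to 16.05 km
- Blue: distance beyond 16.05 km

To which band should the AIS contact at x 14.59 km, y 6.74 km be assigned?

Red

Distance = √((14.59−16.95)² + (6.74−15.57)²) = √(5.570 + 77.969) = 9.140 km.
8.62 ≤ 9.140 < 9.91 → Red.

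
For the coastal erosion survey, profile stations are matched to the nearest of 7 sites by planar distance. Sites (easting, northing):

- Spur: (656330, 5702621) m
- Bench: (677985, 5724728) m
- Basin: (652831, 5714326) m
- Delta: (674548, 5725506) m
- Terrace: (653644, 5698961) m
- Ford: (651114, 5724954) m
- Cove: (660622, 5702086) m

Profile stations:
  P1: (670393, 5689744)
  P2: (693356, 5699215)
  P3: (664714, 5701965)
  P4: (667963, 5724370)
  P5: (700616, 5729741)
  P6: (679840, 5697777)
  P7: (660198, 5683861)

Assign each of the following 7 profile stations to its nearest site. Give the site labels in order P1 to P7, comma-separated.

P1 → Cove (d²=247797405.00)
P2 → Bench (d²=887180810.00)
P3 → Cove (d²=16759105.00)
P4 → Delta (d²=44652721.00)
P5 → Bench (d²=537292330.00)
P6 → Cove (d²=387899005.00)
P7 → Terrace (d²=270964916.00)

Cove, Bench, Cove, Delta, Bench, Cove, Terrace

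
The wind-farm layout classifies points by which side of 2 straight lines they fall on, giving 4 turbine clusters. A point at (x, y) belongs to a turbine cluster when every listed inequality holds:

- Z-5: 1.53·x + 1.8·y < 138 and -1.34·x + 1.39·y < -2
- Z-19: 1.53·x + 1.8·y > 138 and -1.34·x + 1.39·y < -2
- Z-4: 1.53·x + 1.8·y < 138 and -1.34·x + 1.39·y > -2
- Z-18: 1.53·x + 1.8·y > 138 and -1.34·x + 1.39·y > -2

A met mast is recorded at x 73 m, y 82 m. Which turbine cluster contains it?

1.53·73 + 1.8·82 = 259.290, which is > 138
-1.34·73 + 1.39·82 = 16.160, which is > -2
This sign pattern matches Z-18.

Z-18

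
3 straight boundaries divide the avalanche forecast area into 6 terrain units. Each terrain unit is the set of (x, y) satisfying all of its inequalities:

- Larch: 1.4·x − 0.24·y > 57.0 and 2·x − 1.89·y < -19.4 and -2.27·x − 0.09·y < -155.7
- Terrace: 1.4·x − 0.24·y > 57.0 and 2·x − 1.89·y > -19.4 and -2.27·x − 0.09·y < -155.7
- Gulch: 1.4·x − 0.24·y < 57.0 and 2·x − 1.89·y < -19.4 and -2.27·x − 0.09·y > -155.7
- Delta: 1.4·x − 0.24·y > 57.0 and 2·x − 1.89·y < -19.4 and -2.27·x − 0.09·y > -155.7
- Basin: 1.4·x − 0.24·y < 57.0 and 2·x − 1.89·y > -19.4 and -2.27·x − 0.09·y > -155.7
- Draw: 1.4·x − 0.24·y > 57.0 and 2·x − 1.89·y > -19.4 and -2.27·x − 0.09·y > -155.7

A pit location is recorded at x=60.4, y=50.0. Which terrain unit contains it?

1.4·60.4 − 0.24·50.0 = 72.560, which is > 57.0
2·60.4 − 1.89·50.0 = 26.300, which is > -19.4
-2.27·60.4 − 0.09·50.0 = -141.608, which is > -155.7
This sign pattern matches Draw.

Draw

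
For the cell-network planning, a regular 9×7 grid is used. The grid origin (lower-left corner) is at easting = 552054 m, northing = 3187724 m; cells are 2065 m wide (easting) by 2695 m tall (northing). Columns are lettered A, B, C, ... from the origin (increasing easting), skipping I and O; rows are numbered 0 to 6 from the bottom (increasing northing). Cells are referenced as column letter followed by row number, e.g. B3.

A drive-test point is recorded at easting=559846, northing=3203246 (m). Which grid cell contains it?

Column index: ⌊(559846 − 552054) / 2065⌋ = ⌊3.773⌋ = 3 → column D
Row offset from origin: ⌊(3203246 − 3187724) / 2695⌋ = ⌊5.760⌋ = 5 → row 5

D5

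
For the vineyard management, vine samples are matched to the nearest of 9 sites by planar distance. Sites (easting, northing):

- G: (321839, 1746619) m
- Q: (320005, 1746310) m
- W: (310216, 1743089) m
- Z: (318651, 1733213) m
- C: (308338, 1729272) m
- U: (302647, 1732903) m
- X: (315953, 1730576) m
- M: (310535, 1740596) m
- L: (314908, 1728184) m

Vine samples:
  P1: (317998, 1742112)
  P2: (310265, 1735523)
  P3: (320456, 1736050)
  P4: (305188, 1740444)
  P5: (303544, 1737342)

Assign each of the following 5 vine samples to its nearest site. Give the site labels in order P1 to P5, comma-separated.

P1 → Q (d²=21651253.00)
P2 → M (d²=25808229.00)
P3 → Z (d²=11306594.00)
P4 → M (d²=28613513.00)
P5 → U (d²=20509330.00)

Q, M, Z, M, U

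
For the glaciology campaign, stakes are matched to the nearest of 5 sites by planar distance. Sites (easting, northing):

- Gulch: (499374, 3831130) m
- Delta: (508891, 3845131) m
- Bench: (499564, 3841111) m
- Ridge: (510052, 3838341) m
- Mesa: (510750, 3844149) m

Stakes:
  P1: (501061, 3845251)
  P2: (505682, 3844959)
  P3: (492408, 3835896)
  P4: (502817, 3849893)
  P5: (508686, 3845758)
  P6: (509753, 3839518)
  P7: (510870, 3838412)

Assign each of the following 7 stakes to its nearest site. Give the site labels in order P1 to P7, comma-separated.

P1 → Bench (d²=19380609.00)
P2 → Delta (d²=10327265.00)
P3 → Gulch (d²=71239912.00)
P4 → Delta (d²=59570120.00)
P5 → Delta (d²=435154.00)
P6 → Ridge (d²=1474730.00)
P7 → Ridge (d²=674165.00)

Bench, Delta, Gulch, Delta, Delta, Ridge, Ridge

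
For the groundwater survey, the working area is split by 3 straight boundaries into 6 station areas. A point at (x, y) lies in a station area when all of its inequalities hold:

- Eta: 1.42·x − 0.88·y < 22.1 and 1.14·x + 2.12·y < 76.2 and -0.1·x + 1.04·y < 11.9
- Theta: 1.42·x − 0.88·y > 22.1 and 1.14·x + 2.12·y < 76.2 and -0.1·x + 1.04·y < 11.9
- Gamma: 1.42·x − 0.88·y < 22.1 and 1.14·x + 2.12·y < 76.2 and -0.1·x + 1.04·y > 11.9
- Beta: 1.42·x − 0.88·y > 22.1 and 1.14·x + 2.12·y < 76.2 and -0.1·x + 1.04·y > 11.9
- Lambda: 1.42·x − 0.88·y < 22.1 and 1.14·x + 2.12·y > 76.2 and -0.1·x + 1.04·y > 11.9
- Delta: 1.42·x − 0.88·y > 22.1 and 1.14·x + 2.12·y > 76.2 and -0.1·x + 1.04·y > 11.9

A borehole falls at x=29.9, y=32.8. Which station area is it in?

Lambda

1.42·29.9 − 0.88·32.8 = 13.594, which is < 22.1
1.14·29.9 + 2.12·32.8 = 103.622, which is > 76.2
-0.1·29.9 + 1.04·32.8 = 31.122, which is > 11.9
This sign pattern matches Lambda.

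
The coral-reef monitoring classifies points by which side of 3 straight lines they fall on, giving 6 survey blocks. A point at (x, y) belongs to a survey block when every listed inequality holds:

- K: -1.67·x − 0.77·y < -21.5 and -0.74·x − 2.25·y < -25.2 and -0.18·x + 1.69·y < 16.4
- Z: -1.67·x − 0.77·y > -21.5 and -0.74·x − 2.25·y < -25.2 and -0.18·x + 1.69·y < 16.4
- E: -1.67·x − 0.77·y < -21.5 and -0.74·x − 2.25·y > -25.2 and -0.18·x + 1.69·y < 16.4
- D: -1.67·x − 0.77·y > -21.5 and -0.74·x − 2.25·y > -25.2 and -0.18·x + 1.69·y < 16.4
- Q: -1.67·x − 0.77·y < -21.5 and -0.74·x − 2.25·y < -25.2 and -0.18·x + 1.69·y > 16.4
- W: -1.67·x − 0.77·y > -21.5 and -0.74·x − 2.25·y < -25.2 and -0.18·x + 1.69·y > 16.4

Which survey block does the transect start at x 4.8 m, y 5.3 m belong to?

D

-1.67·4.8 − 0.77·5.3 = -12.097, which is > -21.5
-0.74·4.8 − 2.25·5.3 = -15.477, which is > -25.2
-0.18·4.8 + 1.69·5.3 = 8.093, which is < 16.4
This sign pattern matches D.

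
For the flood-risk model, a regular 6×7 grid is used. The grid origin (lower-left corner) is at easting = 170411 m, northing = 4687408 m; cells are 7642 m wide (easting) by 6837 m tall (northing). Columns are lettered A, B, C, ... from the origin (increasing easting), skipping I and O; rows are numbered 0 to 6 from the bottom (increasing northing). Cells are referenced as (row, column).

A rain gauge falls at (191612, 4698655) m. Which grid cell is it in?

(1, C)

Column index: ⌊(191612 − 170411) / 7642⌋ = ⌊2.774⌋ = 2 → column C
Row offset from origin: ⌊(4698655 − 4687408) / 6837⌋ = ⌊1.645⌋ = 1 → row 1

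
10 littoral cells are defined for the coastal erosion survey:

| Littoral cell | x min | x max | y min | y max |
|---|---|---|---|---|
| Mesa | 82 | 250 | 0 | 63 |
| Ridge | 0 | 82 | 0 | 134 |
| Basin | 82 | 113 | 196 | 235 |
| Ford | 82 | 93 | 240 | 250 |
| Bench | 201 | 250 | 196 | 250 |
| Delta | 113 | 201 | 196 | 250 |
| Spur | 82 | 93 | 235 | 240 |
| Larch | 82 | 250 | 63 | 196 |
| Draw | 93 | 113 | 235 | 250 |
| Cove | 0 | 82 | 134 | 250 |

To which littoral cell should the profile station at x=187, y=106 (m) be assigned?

Larch

The point has x = 187 and y = 106.
Only Larch satisfies 82 ≤ x ≤ 250 and 63 ≤ y ≤ 196.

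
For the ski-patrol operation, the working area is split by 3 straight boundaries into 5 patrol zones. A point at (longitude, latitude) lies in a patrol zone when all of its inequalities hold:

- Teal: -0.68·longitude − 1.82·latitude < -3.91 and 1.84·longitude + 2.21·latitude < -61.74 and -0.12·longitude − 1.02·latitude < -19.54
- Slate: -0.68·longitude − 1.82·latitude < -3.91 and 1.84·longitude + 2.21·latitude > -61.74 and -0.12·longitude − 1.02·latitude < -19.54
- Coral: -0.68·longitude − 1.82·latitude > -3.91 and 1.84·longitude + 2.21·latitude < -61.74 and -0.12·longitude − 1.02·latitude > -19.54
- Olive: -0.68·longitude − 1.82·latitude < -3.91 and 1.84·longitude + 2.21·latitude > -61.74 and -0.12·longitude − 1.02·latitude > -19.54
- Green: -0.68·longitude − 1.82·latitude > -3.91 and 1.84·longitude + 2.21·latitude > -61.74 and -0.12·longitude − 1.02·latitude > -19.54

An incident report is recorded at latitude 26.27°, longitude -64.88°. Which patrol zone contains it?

-0.68·-64.88 − 1.82·26.27 = -3.693, which is > -3.91
1.84·-64.88 + 2.21·26.27 = -61.322, which is > -61.74
-0.12·-64.88 − 1.02·26.27 = -19.010, which is > -19.54
This sign pattern matches Green.

Green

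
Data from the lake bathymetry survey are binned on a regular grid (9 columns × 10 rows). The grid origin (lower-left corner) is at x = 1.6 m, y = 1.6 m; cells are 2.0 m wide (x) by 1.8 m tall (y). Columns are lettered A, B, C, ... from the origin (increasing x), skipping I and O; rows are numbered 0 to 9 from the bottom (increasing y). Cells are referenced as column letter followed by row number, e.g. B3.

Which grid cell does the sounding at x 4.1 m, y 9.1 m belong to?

B4

Column index: ⌊(4.1 − 1.6) / 2.0⌋ = ⌊1.250⌋ = 1 → column B
Row offset from origin: ⌊(9.1 − 1.6) / 1.8⌋ = ⌊4.167⌋ = 4 → row 4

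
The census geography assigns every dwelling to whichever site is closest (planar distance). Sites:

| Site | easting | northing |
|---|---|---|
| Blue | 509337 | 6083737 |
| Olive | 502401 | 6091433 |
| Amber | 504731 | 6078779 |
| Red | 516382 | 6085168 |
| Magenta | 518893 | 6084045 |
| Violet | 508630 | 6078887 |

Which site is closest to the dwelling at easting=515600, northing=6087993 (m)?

Squared distances to each site:
Blue: 57338705.000; Olive: 186047201.000; Amber: 203032957.000; Red: 8592149.000; Magenta: 26430553.000; Violet: 131500136.000.
Minimum at Red.

Red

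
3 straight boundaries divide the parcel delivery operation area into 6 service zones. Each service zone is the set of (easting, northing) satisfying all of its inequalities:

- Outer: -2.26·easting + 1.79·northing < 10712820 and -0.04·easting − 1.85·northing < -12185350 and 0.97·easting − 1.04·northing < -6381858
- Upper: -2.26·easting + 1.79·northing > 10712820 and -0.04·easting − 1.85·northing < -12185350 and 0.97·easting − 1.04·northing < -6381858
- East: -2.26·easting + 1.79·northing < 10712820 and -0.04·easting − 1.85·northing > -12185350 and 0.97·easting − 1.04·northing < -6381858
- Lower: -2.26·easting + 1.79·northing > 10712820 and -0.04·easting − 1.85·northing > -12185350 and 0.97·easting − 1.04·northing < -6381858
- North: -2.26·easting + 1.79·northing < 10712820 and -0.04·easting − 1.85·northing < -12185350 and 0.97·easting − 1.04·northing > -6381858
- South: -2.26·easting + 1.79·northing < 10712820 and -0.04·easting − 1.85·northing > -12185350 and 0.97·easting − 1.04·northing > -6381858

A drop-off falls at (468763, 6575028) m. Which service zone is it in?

-2.26·468763 + 1.79·6575028 = 10709895.740, which is < 10712820
-0.04·468763 − 1.85·6575028 = -12182552.320, which is > -12185350
0.97·468763 − 1.04·6575028 = -6383329.010, which is < -6381858
This sign pattern matches East.

East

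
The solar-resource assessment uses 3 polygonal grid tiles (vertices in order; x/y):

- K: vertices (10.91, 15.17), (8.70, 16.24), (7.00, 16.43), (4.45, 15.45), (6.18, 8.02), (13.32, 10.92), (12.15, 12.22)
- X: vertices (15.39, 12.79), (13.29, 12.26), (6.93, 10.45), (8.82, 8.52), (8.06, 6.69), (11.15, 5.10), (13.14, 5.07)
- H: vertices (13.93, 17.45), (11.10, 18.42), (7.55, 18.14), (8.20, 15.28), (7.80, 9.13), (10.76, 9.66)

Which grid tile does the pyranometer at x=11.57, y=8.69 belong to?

X

Cast a ray rightward from (11.57, 8.69). For each polygon, the edges (by vertex number in listed order) whose endpoints lie on opposite sides of y = 8.69, where each meets that height, and whether that is right or left of the point:
K: 4–5 at x≈6.024 (left), 5–6 at x≈7.830 (left) → 0 crossings.
X: 3–4 at x≈8.654 (left), 7–1 at x≈14.195 (right) → 1 crossing.
H: no edge straddles that height → 0 crossings.
Only X has an odd count, so the point is inside X.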